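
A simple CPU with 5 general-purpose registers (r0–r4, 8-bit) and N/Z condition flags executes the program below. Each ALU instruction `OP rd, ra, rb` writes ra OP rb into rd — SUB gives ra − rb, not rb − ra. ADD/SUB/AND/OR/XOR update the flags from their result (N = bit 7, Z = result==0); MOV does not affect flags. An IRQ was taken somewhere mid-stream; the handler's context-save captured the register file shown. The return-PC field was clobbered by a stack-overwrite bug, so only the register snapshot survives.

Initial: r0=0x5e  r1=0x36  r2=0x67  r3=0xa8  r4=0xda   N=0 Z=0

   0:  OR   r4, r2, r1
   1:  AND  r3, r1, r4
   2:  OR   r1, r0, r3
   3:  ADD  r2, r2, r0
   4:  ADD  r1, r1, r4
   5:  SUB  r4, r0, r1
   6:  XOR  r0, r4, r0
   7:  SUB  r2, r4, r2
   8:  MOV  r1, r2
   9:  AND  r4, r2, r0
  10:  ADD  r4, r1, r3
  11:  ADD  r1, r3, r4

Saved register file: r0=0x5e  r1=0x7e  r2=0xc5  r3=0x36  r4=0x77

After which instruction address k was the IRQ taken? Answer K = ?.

after  0: r0=0x5e r1=0x36 r2=0x67 r3=0xa8 r4=0x77  N=0 Z=0
after  1: r0=0x5e r1=0x36 r2=0x67 r3=0x36 r4=0x77  N=0 Z=0
after  2: r0=0x5e r1=0x7e r2=0x67 r3=0x36 r4=0x77  N=0 Z=0
after  3: r0=0x5e r1=0x7e r2=0xc5 r3=0x36 r4=0x77  N=1 Z=0
-- IRQ taken; context saved, return-PC = 4 --

K = 3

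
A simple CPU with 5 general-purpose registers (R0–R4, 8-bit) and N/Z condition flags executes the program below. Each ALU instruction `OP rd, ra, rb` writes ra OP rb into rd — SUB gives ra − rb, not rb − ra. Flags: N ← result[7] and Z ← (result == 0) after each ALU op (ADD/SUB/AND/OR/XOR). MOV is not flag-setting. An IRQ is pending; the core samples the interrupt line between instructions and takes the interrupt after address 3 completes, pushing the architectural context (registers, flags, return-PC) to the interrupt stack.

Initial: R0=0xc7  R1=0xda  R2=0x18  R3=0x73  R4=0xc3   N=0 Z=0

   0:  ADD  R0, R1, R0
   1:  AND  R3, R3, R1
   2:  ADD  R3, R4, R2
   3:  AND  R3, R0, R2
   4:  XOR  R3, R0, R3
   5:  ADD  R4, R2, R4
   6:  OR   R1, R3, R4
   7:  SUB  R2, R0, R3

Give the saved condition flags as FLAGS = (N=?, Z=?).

FLAGS = (N=0, Z=1)

after  0: R0=0xa1 R1=0xda R2=0x18 R3=0x73 R4=0xc3  N=1 Z=0
after  1: R0=0xa1 R1=0xda R2=0x18 R3=0x52 R4=0xc3  N=0 Z=0
after  2: R0=0xa1 R1=0xda R2=0x18 R3=0xdb R4=0xc3  N=1 Z=0
after  3: R0=0xa1 R1=0xda R2=0x18 R3=0x00 R4=0xc3  N=0 Z=1
-- IRQ taken; context saved, return-PC = 4 --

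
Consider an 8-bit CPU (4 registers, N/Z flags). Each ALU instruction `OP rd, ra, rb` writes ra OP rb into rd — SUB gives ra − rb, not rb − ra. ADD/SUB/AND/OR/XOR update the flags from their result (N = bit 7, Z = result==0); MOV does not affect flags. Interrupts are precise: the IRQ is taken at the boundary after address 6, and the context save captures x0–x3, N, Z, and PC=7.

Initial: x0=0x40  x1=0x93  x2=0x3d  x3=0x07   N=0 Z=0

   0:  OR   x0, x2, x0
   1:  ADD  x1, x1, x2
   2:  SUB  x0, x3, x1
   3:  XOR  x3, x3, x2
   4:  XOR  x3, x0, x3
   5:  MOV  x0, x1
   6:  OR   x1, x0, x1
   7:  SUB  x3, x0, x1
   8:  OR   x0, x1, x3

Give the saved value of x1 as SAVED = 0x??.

SAVED = 0xd0

after  0: x0=0x7d x1=0x93 x2=0x3d x3=0x07  N=0 Z=0
after  1: x0=0x7d x1=0xd0 x2=0x3d x3=0x07  N=1 Z=0
after  2: x0=0x37 x1=0xd0 x2=0x3d x3=0x07  N=0 Z=0
after  3: x0=0x37 x1=0xd0 x2=0x3d x3=0x3a  N=0 Z=0
after  4: x0=0x37 x1=0xd0 x2=0x3d x3=0x0d  N=0 Z=0
after  5: x0=0xd0 x1=0xd0 x2=0x3d x3=0x0d  N=0 Z=0
after  6: x0=0xd0 x1=0xd0 x2=0x3d x3=0x0d  N=1 Z=0
-- IRQ taken; context saved, return-PC = 7 --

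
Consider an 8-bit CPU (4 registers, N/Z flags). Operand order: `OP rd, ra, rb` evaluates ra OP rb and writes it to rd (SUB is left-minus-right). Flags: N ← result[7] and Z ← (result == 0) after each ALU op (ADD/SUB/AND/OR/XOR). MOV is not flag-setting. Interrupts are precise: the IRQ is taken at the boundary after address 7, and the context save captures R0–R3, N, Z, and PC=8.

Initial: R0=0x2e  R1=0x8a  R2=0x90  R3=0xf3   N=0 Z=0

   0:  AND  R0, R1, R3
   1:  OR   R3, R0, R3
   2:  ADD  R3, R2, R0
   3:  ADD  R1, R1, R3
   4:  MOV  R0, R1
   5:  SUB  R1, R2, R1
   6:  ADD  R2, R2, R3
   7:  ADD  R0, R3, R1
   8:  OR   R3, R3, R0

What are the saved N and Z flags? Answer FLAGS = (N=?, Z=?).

FLAGS = (N=0, Z=0)

after  0: R0=0x82 R1=0x8a R2=0x90 R3=0xf3  N=1 Z=0
after  1: R0=0x82 R1=0x8a R2=0x90 R3=0xf3  N=1 Z=0
after  2: R0=0x82 R1=0x8a R2=0x90 R3=0x12  N=0 Z=0
after  3: R0=0x82 R1=0x9c R2=0x90 R3=0x12  N=1 Z=0
after  4: R0=0x9c R1=0x9c R2=0x90 R3=0x12  N=1 Z=0
after  5: R0=0x9c R1=0xf4 R2=0x90 R3=0x12  N=1 Z=0
after  6: R0=0x9c R1=0xf4 R2=0xa2 R3=0x12  N=1 Z=0
after  7: R0=0x06 R1=0xf4 R2=0xa2 R3=0x12  N=0 Z=0
-- IRQ taken; context saved, return-PC = 8 --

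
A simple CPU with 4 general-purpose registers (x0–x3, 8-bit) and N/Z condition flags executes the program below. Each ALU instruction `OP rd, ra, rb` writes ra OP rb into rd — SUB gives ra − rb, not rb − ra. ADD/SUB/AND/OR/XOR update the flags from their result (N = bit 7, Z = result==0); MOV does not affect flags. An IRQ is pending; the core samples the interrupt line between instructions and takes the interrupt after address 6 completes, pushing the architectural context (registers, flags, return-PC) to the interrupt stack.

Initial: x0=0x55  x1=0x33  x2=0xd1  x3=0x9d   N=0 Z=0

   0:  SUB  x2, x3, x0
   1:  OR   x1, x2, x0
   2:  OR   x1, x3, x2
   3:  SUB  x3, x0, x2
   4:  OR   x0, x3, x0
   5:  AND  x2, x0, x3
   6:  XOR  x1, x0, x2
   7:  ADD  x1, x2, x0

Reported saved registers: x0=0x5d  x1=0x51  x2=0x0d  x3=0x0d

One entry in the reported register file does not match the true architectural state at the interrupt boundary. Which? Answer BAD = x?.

BAD = x1

after  0: x0=0x55 x1=0x33 x2=0x48 x3=0x9d  N=0 Z=0
after  1: x0=0x55 x1=0x5d x2=0x48 x3=0x9d  N=0 Z=0
after  2: x0=0x55 x1=0xdd x2=0x48 x3=0x9d  N=1 Z=0
after  3: x0=0x55 x1=0xdd x2=0x48 x3=0x0d  N=0 Z=0
after  4: x0=0x5d x1=0xdd x2=0x48 x3=0x0d  N=0 Z=0
after  5: x0=0x5d x1=0xdd x2=0x0d x3=0x0d  N=0 Z=0
after  6: x0=0x5d x1=0x50 x2=0x0d x3=0x0d  N=0 Z=0
-- IRQ taken; context saved, return-PC = 7 --
mismatch: x1: reported 0x51 vs actual 0x50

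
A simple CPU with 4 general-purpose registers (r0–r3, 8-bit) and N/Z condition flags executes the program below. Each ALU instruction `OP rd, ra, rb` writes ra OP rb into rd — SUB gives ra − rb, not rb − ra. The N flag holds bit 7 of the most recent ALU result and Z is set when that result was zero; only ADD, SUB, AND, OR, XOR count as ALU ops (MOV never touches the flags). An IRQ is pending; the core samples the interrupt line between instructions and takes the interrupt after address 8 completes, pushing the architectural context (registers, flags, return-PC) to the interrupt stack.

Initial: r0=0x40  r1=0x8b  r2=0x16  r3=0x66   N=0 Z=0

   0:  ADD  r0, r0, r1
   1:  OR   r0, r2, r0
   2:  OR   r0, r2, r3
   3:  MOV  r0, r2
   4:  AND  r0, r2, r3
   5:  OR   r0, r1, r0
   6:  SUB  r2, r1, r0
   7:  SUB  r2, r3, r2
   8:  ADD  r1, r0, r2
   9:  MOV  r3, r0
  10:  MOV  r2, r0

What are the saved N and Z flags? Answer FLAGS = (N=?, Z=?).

FLAGS = (N=1, Z=0)

after  0: r0=0xcb r1=0x8b r2=0x16 r3=0x66  N=1 Z=0
after  1: r0=0xdf r1=0x8b r2=0x16 r3=0x66  N=1 Z=0
after  2: r0=0x76 r1=0x8b r2=0x16 r3=0x66  N=0 Z=0
after  3: r0=0x16 r1=0x8b r2=0x16 r3=0x66  N=0 Z=0
after  4: r0=0x06 r1=0x8b r2=0x16 r3=0x66  N=0 Z=0
after  5: r0=0x8f r1=0x8b r2=0x16 r3=0x66  N=1 Z=0
after  6: r0=0x8f r1=0x8b r2=0xfc r3=0x66  N=1 Z=0
after  7: r0=0x8f r1=0x8b r2=0x6a r3=0x66  N=0 Z=0
after  8: r0=0x8f r1=0xf9 r2=0x6a r3=0x66  N=1 Z=0
-- IRQ taken; context saved, return-PC = 9 --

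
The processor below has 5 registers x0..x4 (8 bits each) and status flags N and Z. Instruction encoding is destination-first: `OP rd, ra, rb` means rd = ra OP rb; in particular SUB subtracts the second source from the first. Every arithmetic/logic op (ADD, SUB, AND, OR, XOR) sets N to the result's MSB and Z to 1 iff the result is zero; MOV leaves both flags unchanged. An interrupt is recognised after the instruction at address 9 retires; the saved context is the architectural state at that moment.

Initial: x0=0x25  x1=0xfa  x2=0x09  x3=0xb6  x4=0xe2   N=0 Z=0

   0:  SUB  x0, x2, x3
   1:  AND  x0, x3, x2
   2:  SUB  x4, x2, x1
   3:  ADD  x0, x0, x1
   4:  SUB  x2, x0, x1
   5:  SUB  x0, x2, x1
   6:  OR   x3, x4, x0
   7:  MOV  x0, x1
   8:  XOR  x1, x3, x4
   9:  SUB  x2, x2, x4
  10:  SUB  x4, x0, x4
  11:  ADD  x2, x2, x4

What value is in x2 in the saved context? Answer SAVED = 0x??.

after  0: x0=0x53 x1=0xfa x2=0x09 x3=0xb6 x4=0xe2  N=0 Z=0
after  1: x0=0x00 x1=0xfa x2=0x09 x3=0xb6 x4=0xe2  N=0 Z=1
after  2: x0=0x00 x1=0xfa x2=0x09 x3=0xb6 x4=0x0f  N=0 Z=0
after  3: x0=0xfa x1=0xfa x2=0x09 x3=0xb6 x4=0x0f  N=1 Z=0
after  4: x0=0xfa x1=0xfa x2=0x00 x3=0xb6 x4=0x0f  N=0 Z=1
after  5: x0=0x06 x1=0xfa x2=0x00 x3=0xb6 x4=0x0f  N=0 Z=0
after  6: x0=0x06 x1=0xfa x2=0x00 x3=0x0f x4=0x0f  N=0 Z=0
after  7: x0=0xfa x1=0xfa x2=0x00 x3=0x0f x4=0x0f  N=0 Z=0
after  8: x0=0xfa x1=0x00 x2=0x00 x3=0x0f x4=0x0f  N=0 Z=1
after  9: x0=0xfa x1=0x00 x2=0xf1 x3=0x0f x4=0x0f  N=1 Z=0
-- IRQ taken; context saved, return-PC = 10 --

SAVED = 0xf1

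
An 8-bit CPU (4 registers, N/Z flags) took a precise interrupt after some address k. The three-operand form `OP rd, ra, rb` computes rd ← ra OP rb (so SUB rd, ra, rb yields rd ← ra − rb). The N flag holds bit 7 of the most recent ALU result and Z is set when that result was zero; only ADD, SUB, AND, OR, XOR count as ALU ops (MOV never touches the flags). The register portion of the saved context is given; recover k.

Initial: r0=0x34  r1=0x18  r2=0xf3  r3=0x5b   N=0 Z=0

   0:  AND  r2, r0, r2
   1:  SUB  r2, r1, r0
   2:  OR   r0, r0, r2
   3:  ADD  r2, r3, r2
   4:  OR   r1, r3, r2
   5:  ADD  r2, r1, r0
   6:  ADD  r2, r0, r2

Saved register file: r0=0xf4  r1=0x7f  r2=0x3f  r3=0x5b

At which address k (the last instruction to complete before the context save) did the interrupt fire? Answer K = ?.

K = 4

after  0: r0=0x34 r1=0x18 r2=0x30 r3=0x5b  N=0 Z=0
after  1: r0=0x34 r1=0x18 r2=0xe4 r3=0x5b  N=1 Z=0
after  2: r0=0xf4 r1=0x18 r2=0xe4 r3=0x5b  N=1 Z=0
after  3: r0=0xf4 r1=0x18 r2=0x3f r3=0x5b  N=0 Z=0
after  4: r0=0xf4 r1=0x7f r2=0x3f r3=0x5b  N=0 Z=0
-- IRQ taken; context saved, return-PC = 5 --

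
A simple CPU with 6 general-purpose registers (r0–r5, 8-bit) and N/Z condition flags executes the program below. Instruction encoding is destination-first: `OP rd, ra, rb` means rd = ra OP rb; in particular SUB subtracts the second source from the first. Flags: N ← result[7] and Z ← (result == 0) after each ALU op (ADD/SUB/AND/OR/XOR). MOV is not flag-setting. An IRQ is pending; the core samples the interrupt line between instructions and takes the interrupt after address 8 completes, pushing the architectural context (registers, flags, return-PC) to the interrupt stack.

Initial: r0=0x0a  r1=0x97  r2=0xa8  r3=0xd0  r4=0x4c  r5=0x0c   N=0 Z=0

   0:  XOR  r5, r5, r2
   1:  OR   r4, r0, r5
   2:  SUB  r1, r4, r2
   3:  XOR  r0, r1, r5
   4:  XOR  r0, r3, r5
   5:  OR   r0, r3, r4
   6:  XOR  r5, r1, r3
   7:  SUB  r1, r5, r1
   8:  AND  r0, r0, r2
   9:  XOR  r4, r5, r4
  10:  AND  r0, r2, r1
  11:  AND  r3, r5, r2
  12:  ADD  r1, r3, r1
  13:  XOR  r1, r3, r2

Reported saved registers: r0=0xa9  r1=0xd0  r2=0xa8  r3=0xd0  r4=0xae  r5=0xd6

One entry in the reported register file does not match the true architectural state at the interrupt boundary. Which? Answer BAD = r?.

BAD = r0

after  0: r0=0x0a r1=0x97 r2=0xa8 r3=0xd0 r4=0x4c r5=0xa4  N=1 Z=0
after  1: r0=0x0a r1=0x97 r2=0xa8 r3=0xd0 r4=0xae r5=0xa4  N=1 Z=0
after  2: r0=0x0a r1=0x06 r2=0xa8 r3=0xd0 r4=0xae r5=0xa4  N=0 Z=0
after  3: r0=0xa2 r1=0x06 r2=0xa8 r3=0xd0 r4=0xae r5=0xa4  N=1 Z=0
after  4: r0=0x74 r1=0x06 r2=0xa8 r3=0xd0 r4=0xae r5=0xa4  N=0 Z=0
after  5: r0=0xfe r1=0x06 r2=0xa8 r3=0xd0 r4=0xae r5=0xa4  N=1 Z=0
after  6: r0=0xfe r1=0x06 r2=0xa8 r3=0xd0 r4=0xae r5=0xd6  N=1 Z=0
after  7: r0=0xfe r1=0xd0 r2=0xa8 r3=0xd0 r4=0xae r5=0xd6  N=1 Z=0
after  8: r0=0xa8 r1=0xd0 r2=0xa8 r3=0xd0 r4=0xae r5=0xd6  N=1 Z=0
-- IRQ taken; context saved, return-PC = 9 --
mismatch: r0: reported 0xa9 vs actual 0xa8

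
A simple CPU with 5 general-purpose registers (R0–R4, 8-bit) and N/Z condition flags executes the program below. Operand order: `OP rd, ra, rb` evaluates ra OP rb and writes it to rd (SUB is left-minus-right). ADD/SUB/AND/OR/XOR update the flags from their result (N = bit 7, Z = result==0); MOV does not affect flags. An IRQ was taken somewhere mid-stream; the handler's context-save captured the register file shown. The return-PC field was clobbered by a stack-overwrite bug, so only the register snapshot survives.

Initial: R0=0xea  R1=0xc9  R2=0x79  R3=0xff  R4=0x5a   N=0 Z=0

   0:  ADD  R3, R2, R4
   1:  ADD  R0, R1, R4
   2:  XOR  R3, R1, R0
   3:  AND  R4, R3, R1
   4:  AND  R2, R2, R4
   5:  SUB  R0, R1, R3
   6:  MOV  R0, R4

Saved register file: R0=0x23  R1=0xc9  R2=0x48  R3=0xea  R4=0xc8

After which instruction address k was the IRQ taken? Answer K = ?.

after  0: R0=0xea R1=0xc9 R2=0x79 R3=0xd3 R4=0x5a  N=1 Z=0
after  1: R0=0x23 R1=0xc9 R2=0x79 R3=0xd3 R4=0x5a  N=0 Z=0
after  2: R0=0x23 R1=0xc9 R2=0x79 R3=0xea R4=0x5a  N=1 Z=0
after  3: R0=0x23 R1=0xc9 R2=0x79 R3=0xea R4=0xc8  N=1 Z=0
after  4: R0=0x23 R1=0xc9 R2=0x48 R3=0xea R4=0xc8  N=0 Z=0
-- IRQ taken; context saved, return-PC = 5 --

K = 4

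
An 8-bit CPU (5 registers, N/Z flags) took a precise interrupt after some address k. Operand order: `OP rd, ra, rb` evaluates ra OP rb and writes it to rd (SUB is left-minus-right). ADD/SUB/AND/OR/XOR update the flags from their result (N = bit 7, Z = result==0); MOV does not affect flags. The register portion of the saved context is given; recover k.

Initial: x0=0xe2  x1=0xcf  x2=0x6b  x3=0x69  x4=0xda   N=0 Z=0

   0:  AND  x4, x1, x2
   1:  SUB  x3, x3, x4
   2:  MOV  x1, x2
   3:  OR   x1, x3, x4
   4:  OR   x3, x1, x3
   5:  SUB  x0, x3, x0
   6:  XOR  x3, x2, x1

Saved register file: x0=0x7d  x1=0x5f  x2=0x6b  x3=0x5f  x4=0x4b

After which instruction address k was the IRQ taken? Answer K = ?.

K = 5

after  0: x0=0xe2 x1=0xcf x2=0x6b x3=0x69 x4=0x4b  N=0 Z=0
after  1: x0=0xe2 x1=0xcf x2=0x6b x3=0x1e x4=0x4b  N=0 Z=0
after  2: x0=0xe2 x1=0x6b x2=0x6b x3=0x1e x4=0x4b  N=0 Z=0
after  3: x0=0xe2 x1=0x5f x2=0x6b x3=0x1e x4=0x4b  N=0 Z=0
after  4: x0=0xe2 x1=0x5f x2=0x6b x3=0x5f x4=0x4b  N=0 Z=0
after  5: x0=0x7d x1=0x5f x2=0x6b x3=0x5f x4=0x4b  N=0 Z=0
-- IRQ taken; context saved, return-PC = 6 --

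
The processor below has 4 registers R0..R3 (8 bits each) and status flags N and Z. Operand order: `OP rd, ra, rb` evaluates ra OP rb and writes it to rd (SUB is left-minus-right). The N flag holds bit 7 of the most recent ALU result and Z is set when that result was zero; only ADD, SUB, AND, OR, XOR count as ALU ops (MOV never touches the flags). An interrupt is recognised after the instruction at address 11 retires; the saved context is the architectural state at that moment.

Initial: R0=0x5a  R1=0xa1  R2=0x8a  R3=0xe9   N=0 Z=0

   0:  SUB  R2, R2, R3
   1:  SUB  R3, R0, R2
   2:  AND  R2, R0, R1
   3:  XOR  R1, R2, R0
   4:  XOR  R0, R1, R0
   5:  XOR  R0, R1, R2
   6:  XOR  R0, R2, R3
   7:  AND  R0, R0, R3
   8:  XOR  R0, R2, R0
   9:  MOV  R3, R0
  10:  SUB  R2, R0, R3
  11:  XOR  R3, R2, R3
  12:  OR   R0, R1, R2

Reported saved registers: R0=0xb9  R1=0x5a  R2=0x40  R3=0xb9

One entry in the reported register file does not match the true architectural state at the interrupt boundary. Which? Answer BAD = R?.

BAD = R2

after  0: R0=0x5a R1=0xa1 R2=0xa1 R3=0xe9  N=1 Z=0
after  1: R0=0x5a R1=0xa1 R2=0xa1 R3=0xb9  N=1 Z=0
after  2: R0=0x5a R1=0xa1 R2=0x00 R3=0xb9  N=0 Z=1
after  3: R0=0x5a R1=0x5a R2=0x00 R3=0xb9  N=0 Z=0
after  4: R0=0x00 R1=0x5a R2=0x00 R3=0xb9  N=0 Z=1
after  5: R0=0x5a R1=0x5a R2=0x00 R3=0xb9  N=0 Z=0
after  6: R0=0xb9 R1=0x5a R2=0x00 R3=0xb9  N=1 Z=0
after  7: R0=0xb9 R1=0x5a R2=0x00 R3=0xb9  N=1 Z=0
after  8: R0=0xb9 R1=0x5a R2=0x00 R3=0xb9  N=1 Z=0
after  9: R0=0xb9 R1=0x5a R2=0x00 R3=0xb9  N=1 Z=0
after 10: R0=0xb9 R1=0x5a R2=0x00 R3=0xb9  N=0 Z=1
after 11: R0=0xb9 R1=0x5a R2=0x00 R3=0xb9  N=1 Z=0
-- IRQ taken; context saved, return-PC = 12 --
mismatch: R2: reported 0x40 vs actual 0x00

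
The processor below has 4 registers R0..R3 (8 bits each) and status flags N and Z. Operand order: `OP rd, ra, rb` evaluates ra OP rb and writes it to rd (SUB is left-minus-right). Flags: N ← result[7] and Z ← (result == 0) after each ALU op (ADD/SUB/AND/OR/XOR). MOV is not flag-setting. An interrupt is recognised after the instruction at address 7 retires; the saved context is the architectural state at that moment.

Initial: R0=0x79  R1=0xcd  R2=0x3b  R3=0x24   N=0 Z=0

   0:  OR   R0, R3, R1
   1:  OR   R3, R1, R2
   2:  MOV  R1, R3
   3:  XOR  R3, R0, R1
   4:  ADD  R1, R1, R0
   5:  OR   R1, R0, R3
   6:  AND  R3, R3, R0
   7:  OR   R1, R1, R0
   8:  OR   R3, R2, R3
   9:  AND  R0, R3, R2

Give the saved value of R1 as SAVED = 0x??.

after  0: R0=0xed R1=0xcd R2=0x3b R3=0x24  N=1 Z=0
after  1: R0=0xed R1=0xcd R2=0x3b R3=0xff  N=1 Z=0
after  2: R0=0xed R1=0xff R2=0x3b R3=0xff  N=1 Z=0
after  3: R0=0xed R1=0xff R2=0x3b R3=0x12  N=0 Z=0
after  4: R0=0xed R1=0xec R2=0x3b R3=0x12  N=1 Z=0
after  5: R0=0xed R1=0xff R2=0x3b R3=0x12  N=1 Z=0
after  6: R0=0xed R1=0xff R2=0x3b R3=0x00  N=0 Z=1
after  7: R0=0xed R1=0xff R2=0x3b R3=0x00  N=1 Z=0
-- IRQ taken; context saved, return-PC = 8 --

SAVED = 0xff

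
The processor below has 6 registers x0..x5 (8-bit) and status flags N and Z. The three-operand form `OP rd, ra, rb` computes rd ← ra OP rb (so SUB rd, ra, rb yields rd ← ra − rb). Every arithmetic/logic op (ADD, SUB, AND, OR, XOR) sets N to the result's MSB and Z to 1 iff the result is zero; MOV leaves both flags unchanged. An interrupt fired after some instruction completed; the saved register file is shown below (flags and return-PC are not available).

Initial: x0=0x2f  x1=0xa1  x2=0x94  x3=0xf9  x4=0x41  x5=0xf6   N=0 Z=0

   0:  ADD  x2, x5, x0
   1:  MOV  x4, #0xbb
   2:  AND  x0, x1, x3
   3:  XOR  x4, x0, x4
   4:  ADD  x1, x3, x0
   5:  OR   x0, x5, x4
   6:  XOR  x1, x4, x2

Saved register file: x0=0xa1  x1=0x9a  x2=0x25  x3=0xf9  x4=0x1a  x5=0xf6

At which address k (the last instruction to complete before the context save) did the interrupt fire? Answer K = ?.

K = 4

after  0: x0=0x2f x1=0xa1 x2=0x25 x3=0xf9 x4=0x41 x5=0xf6  N=0 Z=0
after  1: x0=0x2f x1=0xa1 x2=0x25 x3=0xf9 x4=0xbb x5=0xf6  N=0 Z=0
after  2: x0=0xa1 x1=0xa1 x2=0x25 x3=0xf9 x4=0xbb x5=0xf6  N=1 Z=0
after  3: x0=0xa1 x1=0xa1 x2=0x25 x3=0xf9 x4=0x1a x5=0xf6  N=0 Z=0
after  4: x0=0xa1 x1=0x9a x2=0x25 x3=0xf9 x4=0x1a x5=0xf6  N=1 Z=0
-- IRQ taken; context saved, return-PC = 5 --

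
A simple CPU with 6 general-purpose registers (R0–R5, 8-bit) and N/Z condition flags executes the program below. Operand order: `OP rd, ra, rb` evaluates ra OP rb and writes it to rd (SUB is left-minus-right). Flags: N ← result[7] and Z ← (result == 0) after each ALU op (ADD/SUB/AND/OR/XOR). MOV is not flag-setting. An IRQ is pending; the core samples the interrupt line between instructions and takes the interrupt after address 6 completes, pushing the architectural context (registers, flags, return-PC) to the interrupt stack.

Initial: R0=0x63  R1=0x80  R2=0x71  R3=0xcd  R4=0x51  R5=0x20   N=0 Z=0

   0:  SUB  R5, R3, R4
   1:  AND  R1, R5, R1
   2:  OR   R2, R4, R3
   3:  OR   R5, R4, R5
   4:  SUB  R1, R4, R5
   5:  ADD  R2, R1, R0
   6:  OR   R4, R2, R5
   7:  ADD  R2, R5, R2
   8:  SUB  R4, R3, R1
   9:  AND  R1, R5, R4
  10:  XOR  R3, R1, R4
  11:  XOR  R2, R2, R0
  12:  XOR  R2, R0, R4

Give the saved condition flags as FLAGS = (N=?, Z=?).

FLAGS = (N=0, Z=0)

after  0: R0=0x63 R1=0x80 R2=0x71 R3=0xcd R4=0x51 R5=0x7c  N=0 Z=0
after  1: R0=0x63 R1=0x00 R2=0x71 R3=0xcd R4=0x51 R5=0x7c  N=0 Z=1
after  2: R0=0x63 R1=0x00 R2=0xdd R3=0xcd R4=0x51 R5=0x7c  N=1 Z=0
after  3: R0=0x63 R1=0x00 R2=0xdd R3=0xcd R4=0x51 R5=0x7d  N=0 Z=0
after  4: R0=0x63 R1=0xd4 R2=0xdd R3=0xcd R4=0x51 R5=0x7d  N=1 Z=0
after  5: R0=0x63 R1=0xd4 R2=0x37 R3=0xcd R4=0x51 R5=0x7d  N=0 Z=0
after  6: R0=0x63 R1=0xd4 R2=0x37 R3=0xcd R4=0x7f R5=0x7d  N=0 Z=0
-- IRQ taken; context saved, return-PC = 7 --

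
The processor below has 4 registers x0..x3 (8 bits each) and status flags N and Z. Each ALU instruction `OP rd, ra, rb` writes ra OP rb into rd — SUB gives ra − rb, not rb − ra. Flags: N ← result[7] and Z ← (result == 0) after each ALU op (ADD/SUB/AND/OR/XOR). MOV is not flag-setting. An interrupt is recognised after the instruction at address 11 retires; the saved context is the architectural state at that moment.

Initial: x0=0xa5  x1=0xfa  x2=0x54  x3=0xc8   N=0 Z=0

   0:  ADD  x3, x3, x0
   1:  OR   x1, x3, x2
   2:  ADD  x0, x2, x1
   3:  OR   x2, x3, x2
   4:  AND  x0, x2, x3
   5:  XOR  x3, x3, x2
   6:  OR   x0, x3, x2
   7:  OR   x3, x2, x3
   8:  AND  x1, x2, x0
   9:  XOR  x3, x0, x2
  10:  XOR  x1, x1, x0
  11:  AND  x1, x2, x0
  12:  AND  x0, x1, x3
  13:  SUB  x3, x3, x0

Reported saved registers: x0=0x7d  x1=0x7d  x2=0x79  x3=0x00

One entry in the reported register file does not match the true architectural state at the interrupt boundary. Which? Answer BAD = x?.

after  0: x0=0xa5 x1=0xfa x2=0x54 x3=0x6d  N=0 Z=0
after  1: x0=0xa5 x1=0x7d x2=0x54 x3=0x6d  N=0 Z=0
after  2: x0=0xd1 x1=0x7d x2=0x54 x3=0x6d  N=1 Z=0
after  3: x0=0xd1 x1=0x7d x2=0x7d x3=0x6d  N=0 Z=0
after  4: x0=0x6d x1=0x7d x2=0x7d x3=0x6d  N=0 Z=0
after  5: x0=0x6d x1=0x7d x2=0x7d x3=0x10  N=0 Z=0
after  6: x0=0x7d x1=0x7d x2=0x7d x3=0x10  N=0 Z=0
after  7: x0=0x7d x1=0x7d x2=0x7d x3=0x7d  N=0 Z=0
after  8: x0=0x7d x1=0x7d x2=0x7d x3=0x7d  N=0 Z=0
after  9: x0=0x7d x1=0x7d x2=0x7d x3=0x00  N=0 Z=1
after 10: x0=0x7d x1=0x00 x2=0x7d x3=0x00  N=0 Z=1
after 11: x0=0x7d x1=0x7d x2=0x7d x3=0x00  N=0 Z=0
-- IRQ taken; context saved, return-PC = 12 --
mismatch: x2: reported 0x79 vs actual 0x7d

BAD = x2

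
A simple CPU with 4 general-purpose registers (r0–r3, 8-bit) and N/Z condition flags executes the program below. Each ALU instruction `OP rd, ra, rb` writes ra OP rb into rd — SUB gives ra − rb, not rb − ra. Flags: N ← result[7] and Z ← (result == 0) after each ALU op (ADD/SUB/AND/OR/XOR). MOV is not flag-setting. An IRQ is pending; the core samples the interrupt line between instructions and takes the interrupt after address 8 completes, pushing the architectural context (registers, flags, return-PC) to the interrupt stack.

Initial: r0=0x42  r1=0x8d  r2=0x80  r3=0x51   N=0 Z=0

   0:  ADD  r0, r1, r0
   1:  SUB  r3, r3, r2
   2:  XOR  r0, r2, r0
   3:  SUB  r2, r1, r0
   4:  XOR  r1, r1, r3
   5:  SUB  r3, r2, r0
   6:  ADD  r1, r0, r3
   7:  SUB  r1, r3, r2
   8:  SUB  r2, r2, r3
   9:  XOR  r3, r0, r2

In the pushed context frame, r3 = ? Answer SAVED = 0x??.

SAVED = 0xef

after  0: r0=0xcf r1=0x8d r2=0x80 r3=0x51  N=1 Z=0
after  1: r0=0xcf r1=0x8d r2=0x80 r3=0xd1  N=1 Z=0
after  2: r0=0x4f r1=0x8d r2=0x80 r3=0xd1  N=0 Z=0
after  3: r0=0x4f r1=0x8d r2=0x3e r3=0xd1  N=0 Z=0
after  4: r0=0x4f r1=0x5c r2=0x3e r3=0xd1  N=0 Z=0
after  5: r0=0x4f r1=0x5c r2=0x3e r3=0xef  N=1 Z=0
after  6: r0=0x4f r1=0x3e r2=0x3e r3=0xef  N=0 Z=0
after  7: r0=0x4f r1=0xb1 r2=0x3e r3=0xef  N=1 Z=0
after  8: r0=0x4f r1=0xb1 r2=0x4f r3=0xef  N=0 Z=0
-- IRQ taken; context saved, return-PC = 9 --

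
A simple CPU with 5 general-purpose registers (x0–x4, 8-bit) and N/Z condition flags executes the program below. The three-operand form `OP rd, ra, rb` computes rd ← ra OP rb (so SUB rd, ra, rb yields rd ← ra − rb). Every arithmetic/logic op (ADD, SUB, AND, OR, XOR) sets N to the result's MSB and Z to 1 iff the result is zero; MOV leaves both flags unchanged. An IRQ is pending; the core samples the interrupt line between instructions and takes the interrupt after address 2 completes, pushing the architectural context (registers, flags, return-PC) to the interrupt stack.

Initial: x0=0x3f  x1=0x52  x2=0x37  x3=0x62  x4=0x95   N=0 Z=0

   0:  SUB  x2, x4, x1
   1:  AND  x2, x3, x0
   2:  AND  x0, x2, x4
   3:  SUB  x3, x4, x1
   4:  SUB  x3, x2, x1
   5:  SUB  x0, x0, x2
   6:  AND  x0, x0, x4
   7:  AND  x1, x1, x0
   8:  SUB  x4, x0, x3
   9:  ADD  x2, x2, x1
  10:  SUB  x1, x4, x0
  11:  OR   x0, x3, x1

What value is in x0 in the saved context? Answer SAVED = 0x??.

after  0: x0=0x3f x1=0x52 x2=0x43 x3=0x62 x4=0x95  N=0 Z=0
after  1: x0=0x3f x1=0x52 x2=0x22 x3=0x62 x4=0x95  N=0 Z=0
after  2: x0=0x00 x1=0x52 x2=0x22 x3=0x62 x4=0x95  N=0 Z=1
-- IRQ taken; context saved, return-PC = 3 --

SAVED = 0x00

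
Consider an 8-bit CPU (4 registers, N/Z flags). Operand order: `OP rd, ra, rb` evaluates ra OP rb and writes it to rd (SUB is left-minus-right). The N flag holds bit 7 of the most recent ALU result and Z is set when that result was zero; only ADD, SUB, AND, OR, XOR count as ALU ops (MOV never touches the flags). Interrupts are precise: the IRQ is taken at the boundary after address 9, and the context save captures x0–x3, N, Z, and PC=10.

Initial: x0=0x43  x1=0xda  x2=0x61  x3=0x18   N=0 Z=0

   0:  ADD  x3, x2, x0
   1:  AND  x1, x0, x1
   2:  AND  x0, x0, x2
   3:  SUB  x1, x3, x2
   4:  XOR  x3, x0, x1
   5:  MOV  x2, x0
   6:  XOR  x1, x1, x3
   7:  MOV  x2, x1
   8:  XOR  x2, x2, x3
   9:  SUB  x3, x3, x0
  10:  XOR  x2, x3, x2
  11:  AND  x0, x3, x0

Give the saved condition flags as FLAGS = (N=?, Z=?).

FLAGS = (N=1, Z=0)

after  0: x0=0x43 x1=0xda x2=0x61 x3=0xa4  N=1 Z=0
after  1: x0=0x43 x1=0x42 x2=0x61 x3=0xa4  N=0 Z=0
after  2: x0=0x41 x1=0x42 x2=0x61 x3=0xa4  N=0 Z=0
after  3: x0=0x41 x1=0x43 x2=0x61 x3=0xa4  N=0 Z=0
after  4: x0=0x41 x1=0x43 x2=0x61 x3=0x02  N=0 Z=0
after  5: x0=0x41 x1=0x43 x2=0x41 x3=0x02  N=0 Z=0
after  6: x0=0x41 x1=0x41 x2=0x41 x3=0x02  N=0 Z=0
after  7: x0=0x41 x1=0x41 x2=0x41 x3=0x02  N=0 Z=0
after  8: x0=0x41 x1=0x41 x2=0x43 x3=0x02  N=0 Z=0
after  9: x0=0x41 x1=0x41 x2=0x43 x3=0xc1  N=1 Z=0
-- IRQ taken; context saved, return-PC = 10 --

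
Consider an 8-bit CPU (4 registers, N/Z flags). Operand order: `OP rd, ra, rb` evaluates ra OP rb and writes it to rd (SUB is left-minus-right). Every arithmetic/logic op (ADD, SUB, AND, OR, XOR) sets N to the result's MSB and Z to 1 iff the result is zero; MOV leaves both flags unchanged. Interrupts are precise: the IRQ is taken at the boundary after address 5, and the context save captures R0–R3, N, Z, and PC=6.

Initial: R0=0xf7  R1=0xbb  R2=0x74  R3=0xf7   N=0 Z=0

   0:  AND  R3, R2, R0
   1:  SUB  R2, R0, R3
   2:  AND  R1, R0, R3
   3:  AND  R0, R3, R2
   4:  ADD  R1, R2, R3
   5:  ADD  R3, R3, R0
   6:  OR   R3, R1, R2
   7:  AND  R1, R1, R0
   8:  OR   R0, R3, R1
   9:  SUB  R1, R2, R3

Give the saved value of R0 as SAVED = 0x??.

after  0: R0=0xf7 R1=0xbb R2=0x74 R3=0x74  N=0 Z=0
after  1: R0=0xf7 R1=0xbb R2=0x83 R3=0x74  N=1 Z=0
after  2: R0=0xf7 R1=0x74 R2=0x83 R3=0x74  N=0 Z=0
after  3: R0=0x00 R1=0x74 R2=0x83 R3=0x74  N=0 Z=1
after  4: R0=0x00 R1=0xf7 R2=0x83 R3=0x74  N=1 Z=0
after  5: R0=0x00 R1=0xf7 R2=0x83 R3=0x74  N=0 Z=0
-- IRQ taken; context saved, return-PC = 6 --

SAVED = 0x00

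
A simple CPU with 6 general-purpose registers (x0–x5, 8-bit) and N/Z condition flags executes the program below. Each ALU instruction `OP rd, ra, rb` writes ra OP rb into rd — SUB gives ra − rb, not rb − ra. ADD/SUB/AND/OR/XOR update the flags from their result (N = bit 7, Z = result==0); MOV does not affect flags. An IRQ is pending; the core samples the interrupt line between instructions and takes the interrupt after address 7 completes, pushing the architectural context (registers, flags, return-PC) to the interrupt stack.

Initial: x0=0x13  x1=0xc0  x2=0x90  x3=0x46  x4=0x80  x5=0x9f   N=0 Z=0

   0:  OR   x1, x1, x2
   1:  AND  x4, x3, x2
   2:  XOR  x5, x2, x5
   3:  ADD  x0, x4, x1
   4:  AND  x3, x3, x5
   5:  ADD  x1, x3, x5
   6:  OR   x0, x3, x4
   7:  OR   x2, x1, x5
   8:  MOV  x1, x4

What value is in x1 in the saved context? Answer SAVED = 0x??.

SAVED = 0x15

after  0: x0=0x13 x1=0xd0 x2=0x90 x3=0x46 x4=0x80 x5=0x9f  N=1 Z=0
after  1: x0=0x13 x1=0xd0 x2=0x90 x3=0x46 x4=0x00 x5=0x9f  N=0 Z=1
after  2: x0=0x13 x1=0xd0 x2=0x90 x3=0x46 x4=0x00 x5=0x0f  N=0 Z=0
after  3: x0=0xd0 x1=0xd0 x2=0x90 x3=0x46 x4=0x00 x5=0x0f  N=1 Z=0
after  4: x0=0xd0 x1=0xd0 x2=0x90 x3=0x06 x4=0x00 x5=0x0f  N=0 Z=0
after  5: x0=0xd0 x1=0x15 x2=0x90 x3=0x06 x4=0x00 x5=0x0f  N=0 Z=0
after  6: x0=0x06 x1=0x15 x2=0x90 x3=0x06 x4=0x00 x5=0x0f  N=0 Z=0
after  7: x0=0x06 x1=0x15 x2=0x1f x3=0x06 x4=0x00 x5=0x0f  N=0 Z=0
-- IRQ taken; context saved, return-PC = 8 --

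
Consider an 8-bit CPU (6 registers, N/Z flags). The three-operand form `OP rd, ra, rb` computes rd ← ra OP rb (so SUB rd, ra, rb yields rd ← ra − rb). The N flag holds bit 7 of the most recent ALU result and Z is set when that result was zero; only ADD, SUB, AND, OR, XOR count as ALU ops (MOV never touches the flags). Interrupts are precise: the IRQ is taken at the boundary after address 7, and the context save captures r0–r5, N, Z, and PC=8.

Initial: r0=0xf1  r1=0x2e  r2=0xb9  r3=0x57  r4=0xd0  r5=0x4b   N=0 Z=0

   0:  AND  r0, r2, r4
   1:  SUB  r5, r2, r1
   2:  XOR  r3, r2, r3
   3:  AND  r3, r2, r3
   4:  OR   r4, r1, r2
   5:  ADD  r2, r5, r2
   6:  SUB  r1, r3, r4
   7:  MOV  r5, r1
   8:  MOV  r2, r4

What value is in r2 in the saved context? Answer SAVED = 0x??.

after  0: r0=0x90 r1=0x2e r2=0xb9 r3=0x57 r4=0xd0 r5=0x4b  N=1 Z=0
after  1: r0=0x90 r1=0x2e r2=0xb9 r3=0x57 r4=0xd0 r5=0x8b  N=1 Z=0
after  2: r0=0x90 r1=0x2e r2=0xb9 r3=0xee r4=0xd0 r5=0x8b  N=1 Z=0
after  3: r0=0x90 r1=0x2e r2=0xb9 r3=0xa8 r4=0xd0 r5=0x8b  N=1 Z=0
after  4: r0=0x90 r1=0x2e r2=0xb9 r3=0xa8 r4=0xbf r5=0x8b  N=1 Z=0
after  5: r0=0x90 r1=0x2e r2=0x44 r3=0xa8 r4=0xbf r5=0x8b  N=0 Z=0
after  6: r0=0x90 r1=0xe9 r2=0x44 r3=0xa8 r4=0xbf r5=0x8b  N=1 Z=0
after  7: r0=0x90 r1=0xe9 r2=0x44 r3=0xa8 r4=0xbf r5=0xe9  N=1 Z=0
-- IRQ taken; context saved, return-PC = 8 --

SAVED = 0x44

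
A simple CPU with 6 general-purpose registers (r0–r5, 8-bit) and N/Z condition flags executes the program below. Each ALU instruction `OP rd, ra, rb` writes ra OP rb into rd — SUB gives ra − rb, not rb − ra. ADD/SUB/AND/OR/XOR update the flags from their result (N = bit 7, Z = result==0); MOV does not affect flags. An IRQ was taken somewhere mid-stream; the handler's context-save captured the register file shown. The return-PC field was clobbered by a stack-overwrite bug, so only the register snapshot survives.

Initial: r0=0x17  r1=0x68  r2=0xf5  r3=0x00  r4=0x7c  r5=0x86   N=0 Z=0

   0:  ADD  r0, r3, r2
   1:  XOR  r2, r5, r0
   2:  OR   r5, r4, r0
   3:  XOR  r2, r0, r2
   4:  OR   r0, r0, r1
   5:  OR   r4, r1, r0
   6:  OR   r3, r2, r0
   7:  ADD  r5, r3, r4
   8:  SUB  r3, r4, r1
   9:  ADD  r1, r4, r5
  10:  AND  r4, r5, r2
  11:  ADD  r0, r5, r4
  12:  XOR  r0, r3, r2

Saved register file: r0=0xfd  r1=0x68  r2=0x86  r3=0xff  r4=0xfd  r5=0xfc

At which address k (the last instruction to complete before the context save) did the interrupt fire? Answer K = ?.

K = 7

after  0: r0=0xf5 r1=0x68 r2=0xf5 r3=0x00 r4=0x7c r5=0x86  N=1 Z=0
after  1: r0=0xf5 r1=0x68 r2=0x73 r3=0x00 r4=0x7c r5=0x86  N=0 Z=0
after  2: r0=0xf5 r1=0x68 r2=0x73 r3=0x00 r4=0x7c r5=0xfd  N=1 Z=0
after  3: r0=0xf5 r1=0x68 r2=0x86 r3=0x00 r4=0x7c r5=0xfd  N=1 Z=0
after  4: r0=0xfd r1=0x68 r2=0x86 r3=0x00 r4=0x7c r5=0xfd  N=1 Z=0
after  5: r0=0xfd r1=0x68 r2=0x86 r3=0x00 r4=0xfd r5=0xfd  N=1 Z=0
after  6: r0=0xfd r1=0x68 r2=0x86 r3=0xff r4=0xfd r5=0xfd  N=1 Z=0
after  7: r0=0xfd r1=0x68 r2=0x86 r3=0xff r4=0xfd r5=0xfc  N=1 Z=0
-- IRQ taken; context saved, return-PC = 8 --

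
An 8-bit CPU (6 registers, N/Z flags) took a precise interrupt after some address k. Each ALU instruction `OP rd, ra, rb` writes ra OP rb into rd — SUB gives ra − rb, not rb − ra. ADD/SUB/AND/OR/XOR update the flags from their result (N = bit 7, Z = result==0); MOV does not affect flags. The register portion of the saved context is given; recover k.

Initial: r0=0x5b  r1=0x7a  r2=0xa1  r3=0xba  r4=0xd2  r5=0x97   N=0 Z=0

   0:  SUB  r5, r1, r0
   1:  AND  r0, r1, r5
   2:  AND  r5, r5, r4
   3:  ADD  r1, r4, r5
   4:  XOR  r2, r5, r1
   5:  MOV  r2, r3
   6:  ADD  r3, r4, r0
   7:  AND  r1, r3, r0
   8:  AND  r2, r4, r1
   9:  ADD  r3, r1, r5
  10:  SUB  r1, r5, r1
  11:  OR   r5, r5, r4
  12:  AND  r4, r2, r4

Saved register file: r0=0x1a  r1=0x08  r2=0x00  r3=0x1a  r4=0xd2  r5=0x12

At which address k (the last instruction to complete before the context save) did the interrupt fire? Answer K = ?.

K = 9

after  0: r0=0x5b r1=0x7a r2=0xa1 r3=0xba r4=0xd2 r5=0x1f  N=0 Z=0
after  1: r0=0x1a r1=0x7a r2=0xa1 r3=0xba r4=0xd2 r5=0x1f  N=0 Z=0
after  2: r0=0x1a r1=0x7a r2=0xa1 r3=0xba r4=0xd2 r5=0x12  N=0 Z=0
after  3: r0=0x1a r1=0xe4 r2=0xa1 r3=0xba r4=0xd2 r5=0x12  N=1 Z=0
after  4: r0=0x1a r1=0xe4 r2=0xf6 r3=0xba r4=0xd2 r5=0x12  N=1 Z=0
after  5: r0=0x1a r1=0xe4 r2=0xba r3=0xba r4=0xd2 r5=0x12  N=1 Z=0
after  6: r0=0x1a r1=0xe4 r2=0xba r3=0xec r4=0xd2 r5=0x12  N=1 Z=0
after  7: r0=0x1a r1=0x08 r2=0xba r3=0xec r4=0xd2 r5=0x12  N=0 Z=0
after  8: r0=0x1a r1=0x08 r2=0x00 r3=0xec r4=0xd2 r5=0x12  N=0 Z=1
after  9: r0=0x1a r1=0x08 r2=0x00 r3=0x1a r4=0xd2 r5=0x12  N=0 Z=0
-- IRQ taken; context saved, return-PC = 10 --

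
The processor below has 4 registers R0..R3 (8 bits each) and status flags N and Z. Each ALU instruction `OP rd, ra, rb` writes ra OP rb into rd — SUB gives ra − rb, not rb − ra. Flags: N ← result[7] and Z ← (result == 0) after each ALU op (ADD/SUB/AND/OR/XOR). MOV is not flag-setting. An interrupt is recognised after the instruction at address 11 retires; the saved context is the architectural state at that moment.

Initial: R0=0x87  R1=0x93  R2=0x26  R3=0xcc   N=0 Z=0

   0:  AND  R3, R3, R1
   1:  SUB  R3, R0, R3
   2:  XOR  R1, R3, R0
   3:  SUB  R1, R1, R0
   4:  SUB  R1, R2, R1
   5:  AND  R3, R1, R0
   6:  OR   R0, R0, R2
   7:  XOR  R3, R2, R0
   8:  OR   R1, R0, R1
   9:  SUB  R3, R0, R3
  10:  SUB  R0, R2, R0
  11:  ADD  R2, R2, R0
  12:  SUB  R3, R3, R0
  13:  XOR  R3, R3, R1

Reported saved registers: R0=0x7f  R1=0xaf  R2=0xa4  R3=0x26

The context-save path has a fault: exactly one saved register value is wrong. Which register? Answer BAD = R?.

after  0: R0=0x87 R1=0x93 R2=0x26 R3=0x80  N=1 Z=0
after  1: R0=0x87 R1=0x93 R2=0x26 R3=0x07  N=0 Z=0
after  2: R0=0x87 R1=0x80 R2=0x26 R3=0x07  N=1 Z=0
after  3: R0=0x87 R1=0xf9 R2=0x26 R3=0x07  N=1 Z=0
after  4: R0=0x87 R1=0x2d R2=0x26 R3=0x07  N=0 Z=0
after  5: R0=0x87 R1=0x2d R2=0x26 R3=0x05  N=0 Z=0
after  6: R0=0xa7 R1=0x2d R2=0x26 R3=0x05  N=1 Z=0
after  7: R0=0xa7 R1=0x2d R2=0x26 R3=0x81  N=1 Z=0
after  8: R0=0xa7 R1=0xaf R2=0x26 R3=0x81  N=1 Z=0
after  9: R0=0xa7 R1=0xaf R2=0x26 R3=0x26  N=0 Z=0
after 10: R0=0x7f R1=0xaf R2=0x26 R3=0x26  N=0 Z=0
after 11: R0=0x7f R1=0xaf R2=0xa5 R3=0x26  N=1 Z=0
-- IRQ taken; context saved, return-PC = 12 --
mismatch: R2: reported 0xa4 vs actual 0xa5

BAD = R2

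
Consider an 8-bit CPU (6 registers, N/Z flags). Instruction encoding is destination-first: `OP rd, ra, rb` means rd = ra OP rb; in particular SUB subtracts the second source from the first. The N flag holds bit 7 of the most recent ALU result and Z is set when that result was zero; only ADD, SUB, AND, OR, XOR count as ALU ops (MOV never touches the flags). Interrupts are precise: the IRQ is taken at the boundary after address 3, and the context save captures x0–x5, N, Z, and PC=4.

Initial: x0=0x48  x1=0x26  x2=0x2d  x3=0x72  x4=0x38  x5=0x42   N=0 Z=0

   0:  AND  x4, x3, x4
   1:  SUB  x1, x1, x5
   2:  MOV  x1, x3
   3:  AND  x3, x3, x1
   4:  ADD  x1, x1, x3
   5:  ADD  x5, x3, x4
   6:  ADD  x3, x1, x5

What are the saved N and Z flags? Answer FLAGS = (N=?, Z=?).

after  0: x0=0x48 x1=0x26 x2=0x2d x3=0x72 x4=0x30 x5=0x42  N=0 Z=0
after  1: x0=0x48 x1=0xe4 x2=0x2d x3=0x72 x4=0x30 x5=0x42  N=1 Z=0
after  2: x0=0x48 x1=0x72 x2=0x2d x3=0x72 x4=0x30 x5=0x42  N=1 Z=0
after  3: x0=0x48 x1=0x72 x2=0x2d x3=0x72 x4=0x30 x5=0x42  N=0 Z=0
-- IRQ taken; context saved, return-PC = 4 --

FLAGS = (N=0, Z=0)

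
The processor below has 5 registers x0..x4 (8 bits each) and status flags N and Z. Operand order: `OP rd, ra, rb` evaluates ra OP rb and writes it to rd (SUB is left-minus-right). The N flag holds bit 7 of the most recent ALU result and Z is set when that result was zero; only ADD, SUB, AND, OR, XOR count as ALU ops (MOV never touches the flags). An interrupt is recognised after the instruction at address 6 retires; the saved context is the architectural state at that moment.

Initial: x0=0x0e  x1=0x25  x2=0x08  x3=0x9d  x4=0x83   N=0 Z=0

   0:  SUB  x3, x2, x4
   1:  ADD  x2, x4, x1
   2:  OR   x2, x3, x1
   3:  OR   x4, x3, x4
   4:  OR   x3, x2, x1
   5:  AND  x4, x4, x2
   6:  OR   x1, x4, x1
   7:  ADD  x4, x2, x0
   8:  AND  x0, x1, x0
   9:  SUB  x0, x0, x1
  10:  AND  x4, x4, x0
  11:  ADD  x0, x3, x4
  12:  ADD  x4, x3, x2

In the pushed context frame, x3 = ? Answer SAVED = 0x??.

SAVED = 0xa5

after  0: x0=0x0e x1=0x25 x2=0x08 x3=0x85 x4=0x83  N=1 Z=0
after  1: x0=0x0e x1=0x25 x2=0xa8 x3=0x85 x4=0x83  N=1 Z=0
after  2: x0=0x0e x1=0x25 x2=0xa5 x3=0x85 x4=0x83  N=1 Z=0
after  3: x0=0x0e x1=0x25 x2=0xa5 x3=0x85 x4=0x87  N=1 Z=0
after  4: x0=0x0e x1=0x25 x2=0xa5 x3=0xa5 x4=0x87  N=1 Z=0
after  5: x0=0x0e x1=0x25 x2=0xa5 x3=0xa5 x4=0x85  N=1 Z=0
after  6: x0=0x0e x1=0xa5 x2=0xa5 x3=0xa5 x4=0x85  N=1 Z=0
-- IRQ taken; context saved, return-PC = 7 --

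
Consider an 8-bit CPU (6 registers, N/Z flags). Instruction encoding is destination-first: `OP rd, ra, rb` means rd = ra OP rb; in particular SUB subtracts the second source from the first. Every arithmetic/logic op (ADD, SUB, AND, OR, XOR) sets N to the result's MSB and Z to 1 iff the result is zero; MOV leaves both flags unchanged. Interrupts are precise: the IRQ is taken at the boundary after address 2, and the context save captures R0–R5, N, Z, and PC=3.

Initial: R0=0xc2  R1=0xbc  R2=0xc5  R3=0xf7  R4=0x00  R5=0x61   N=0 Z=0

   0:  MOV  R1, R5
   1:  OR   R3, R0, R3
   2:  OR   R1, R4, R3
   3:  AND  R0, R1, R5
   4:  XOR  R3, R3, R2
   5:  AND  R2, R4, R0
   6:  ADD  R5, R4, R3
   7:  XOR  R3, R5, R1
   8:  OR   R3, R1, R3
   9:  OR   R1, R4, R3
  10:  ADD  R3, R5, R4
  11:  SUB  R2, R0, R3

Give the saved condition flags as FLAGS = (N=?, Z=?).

after  0: R0=0xc2 R1=0x61 R2=0xc5 R3=0xf7 R4=0x00 R5=0x61  N=0 Z=0
after  1: R0=0xc2 R1=0x61 R2=0xc5 R3=0xf7 R4=0x00 R5=0x61  N=1 Z=0
after  2: R0=0xc2 R1=0xf7 R2=0xc5 R3=0xf7 R4=0x00 R5=0x61  N=1 Z=0
-- IRQ taken; context saved, return-PC = 3 --

FLAGS = (N=1, Z=0)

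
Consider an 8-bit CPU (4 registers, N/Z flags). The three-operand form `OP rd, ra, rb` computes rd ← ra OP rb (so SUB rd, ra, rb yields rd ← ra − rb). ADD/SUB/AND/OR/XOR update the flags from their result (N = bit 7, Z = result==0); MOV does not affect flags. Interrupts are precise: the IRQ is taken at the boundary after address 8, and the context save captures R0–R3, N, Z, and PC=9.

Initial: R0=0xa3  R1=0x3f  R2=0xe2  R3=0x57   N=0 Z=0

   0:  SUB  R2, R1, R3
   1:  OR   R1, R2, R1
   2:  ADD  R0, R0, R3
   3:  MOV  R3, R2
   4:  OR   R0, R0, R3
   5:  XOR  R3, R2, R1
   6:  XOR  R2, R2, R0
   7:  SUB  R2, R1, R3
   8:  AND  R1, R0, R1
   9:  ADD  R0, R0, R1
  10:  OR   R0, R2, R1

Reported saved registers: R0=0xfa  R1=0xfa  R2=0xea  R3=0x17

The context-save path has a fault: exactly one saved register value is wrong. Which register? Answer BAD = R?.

after  0: R0=0xa3 R1=0x3f R2=0xe8 R3=0x57  N=1 Z=0
after  1: R0=0xa3 R1=0xff R2=0xe8 R3=0x57  N=1 Z=0
after  2: R0=0xfa R1=0xff R2=0xe8 R3=0x57  N=1 Z=0
after  3: R0=0xfa R1=0xff R2=0xe8 R3=0xe8  N=1 Z=0
after  4: R0=0xfa R1=0xff R2=0xe8 R3=0xe8  N=1 Z=0
after  5: R0=0xfa R1=0xff R2=0xe8 R3=0x17  N=0 Z=0
after  6: R0=0xfa R1=0xff R2=0x12 R3=0x17  N=0 Z=0
after  7: R0=0xfa R1=0xff R2=0xe8 R3=0x17  N=1 Z=0
after  8: R0=0xfa R1=0xfa R2=0xe8 R3=0x17  N=1 Z=0
-- IRQ taken; context saved, return-PC = 9 --
mismatch: R2: reported 0xea vs actual 0xe8

BAD = R2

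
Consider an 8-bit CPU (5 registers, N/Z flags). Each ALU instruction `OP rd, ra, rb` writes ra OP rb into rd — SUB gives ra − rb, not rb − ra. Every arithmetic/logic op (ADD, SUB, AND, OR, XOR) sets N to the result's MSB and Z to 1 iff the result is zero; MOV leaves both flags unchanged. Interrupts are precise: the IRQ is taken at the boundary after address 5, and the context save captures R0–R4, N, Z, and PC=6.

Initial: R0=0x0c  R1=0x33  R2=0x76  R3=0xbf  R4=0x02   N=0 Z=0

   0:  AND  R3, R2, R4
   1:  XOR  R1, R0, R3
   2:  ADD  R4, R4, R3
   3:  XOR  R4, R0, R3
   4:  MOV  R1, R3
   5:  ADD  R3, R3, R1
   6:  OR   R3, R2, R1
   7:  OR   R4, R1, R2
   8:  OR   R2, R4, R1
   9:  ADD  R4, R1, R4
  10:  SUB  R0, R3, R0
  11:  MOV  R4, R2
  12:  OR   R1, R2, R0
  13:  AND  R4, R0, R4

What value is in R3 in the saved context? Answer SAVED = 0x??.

after  0: R0=0x0c R1=0x33 R2=0x76 R3=0x02 R4=0x02  N=0 Z=0
after  1: R0=0x0c R1=0x0e R2=0x76 R3=0x02 R4=0x02  N=0 Z=0
after  2: R0=0x0c R1=0x0e R2=0x76 R3=0x02 R4=0x04  N=0 Z=0
after  3: R0=0x0c R1=0x0e R2=0x76 R3=0x02 R4=0x0e  N=0 Z=0
after  4: R0=0x0c R1=0x02 R2=0x76 R3=0x02 R4=0x0e  N=0 Z=0
after  5: R0=0x0c R1=0x02 R2=0x76 R3=0x04 R4=0x0e  N=0 Z=0
-- IRQ taken; context saved, return-PC = 6 --

SAVED = 0x04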